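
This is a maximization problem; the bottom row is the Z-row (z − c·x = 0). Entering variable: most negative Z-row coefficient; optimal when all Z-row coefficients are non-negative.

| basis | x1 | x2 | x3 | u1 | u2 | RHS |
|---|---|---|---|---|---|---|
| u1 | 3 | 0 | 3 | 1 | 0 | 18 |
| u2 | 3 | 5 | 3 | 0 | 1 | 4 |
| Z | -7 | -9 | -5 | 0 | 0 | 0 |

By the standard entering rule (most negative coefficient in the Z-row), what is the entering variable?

x2

Negative Z-row entries: x1: -7, x2: -9, x3: -5.
The most negative is -9 in column x2, so x2 enters.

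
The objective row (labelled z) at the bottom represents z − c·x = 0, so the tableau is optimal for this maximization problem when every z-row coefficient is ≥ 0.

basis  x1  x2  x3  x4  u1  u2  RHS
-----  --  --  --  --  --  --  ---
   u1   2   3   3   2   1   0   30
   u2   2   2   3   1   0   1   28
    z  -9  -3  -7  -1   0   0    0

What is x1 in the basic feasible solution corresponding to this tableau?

0

x1 is not in the basis, so in the current basic feasible solution x1 = 0.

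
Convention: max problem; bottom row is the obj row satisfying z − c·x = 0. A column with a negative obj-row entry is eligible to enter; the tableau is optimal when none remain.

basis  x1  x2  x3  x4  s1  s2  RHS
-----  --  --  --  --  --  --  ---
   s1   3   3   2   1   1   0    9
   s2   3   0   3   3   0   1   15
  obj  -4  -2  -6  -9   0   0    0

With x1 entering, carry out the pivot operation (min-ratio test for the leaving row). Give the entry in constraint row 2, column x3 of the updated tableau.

1

Ratio test on column x1 — row 1: 9/3 = 3; row 2: 15/3 = 5. Minimum is 3 at row 1 (s1 leaves); pivot element 3.
Divide row 1 by 3; eliminate column x1 from the other rows.
Row 2 update in column x3: 3 − 3·(2/3) = 1.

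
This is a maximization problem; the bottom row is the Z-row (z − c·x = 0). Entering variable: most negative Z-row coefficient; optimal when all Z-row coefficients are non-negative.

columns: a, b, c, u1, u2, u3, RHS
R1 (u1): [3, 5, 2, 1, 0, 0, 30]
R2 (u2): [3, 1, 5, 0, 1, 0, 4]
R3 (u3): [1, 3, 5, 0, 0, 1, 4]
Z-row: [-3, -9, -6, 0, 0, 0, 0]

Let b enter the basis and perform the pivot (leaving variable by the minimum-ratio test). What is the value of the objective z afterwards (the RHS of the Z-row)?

12

Ratio test on column b — row 1: 30/5 = 6; row 2: 4/1 = 4; row 3: 4/3 = 4/3. Minimum is 4/3 at row 3 (u3 leaves); pivot element 3.
Pivot on row 3; the Z-row RHS becomes 0 − (-9)·(4/3) = 12.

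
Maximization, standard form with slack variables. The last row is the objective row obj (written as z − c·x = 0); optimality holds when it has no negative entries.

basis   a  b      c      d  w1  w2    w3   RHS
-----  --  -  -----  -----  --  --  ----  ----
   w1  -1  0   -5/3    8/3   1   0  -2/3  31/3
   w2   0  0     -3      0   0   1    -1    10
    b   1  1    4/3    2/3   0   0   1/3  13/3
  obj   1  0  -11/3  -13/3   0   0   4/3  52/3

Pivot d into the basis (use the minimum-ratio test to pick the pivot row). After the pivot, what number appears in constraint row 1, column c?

Ratio test on column d — row 1: (31/3)/(8/3) = 31/8; row 2: entry 0 ≤ 0; row 3: (13/3)/(2/3) = 13/2. Minimum is 31/8 at row 1 (w1 leaves); pivot element 8/3.
Divide row 1 by 8/3; eliminate column d from the other rows.
In the new row 1, the c entry is the old entry divided by the pivot: (-5/3)/(8/3) = -5/8.

-5/8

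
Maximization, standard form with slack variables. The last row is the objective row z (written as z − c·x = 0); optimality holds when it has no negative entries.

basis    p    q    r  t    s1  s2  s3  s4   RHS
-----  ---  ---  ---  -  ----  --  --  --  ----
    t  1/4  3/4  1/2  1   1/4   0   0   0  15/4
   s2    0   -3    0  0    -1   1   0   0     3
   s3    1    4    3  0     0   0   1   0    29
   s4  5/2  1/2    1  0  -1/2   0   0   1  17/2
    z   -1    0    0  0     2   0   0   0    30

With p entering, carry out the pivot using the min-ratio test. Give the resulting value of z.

167/5

Ratio test on column p — row 1: (15/4)/(1/4) = 15; row 2: entry 0 ≤ 0; row 3: 29/1 = 29; row 4: (17/2)/(5/2) = 17/5. Minimum is 17/5 at row 4 (s4 leaves); pivot element 5/2.
Pivot on row 4; the z-row RHS becomes 30 − (-1)·(17/5) = 167/5.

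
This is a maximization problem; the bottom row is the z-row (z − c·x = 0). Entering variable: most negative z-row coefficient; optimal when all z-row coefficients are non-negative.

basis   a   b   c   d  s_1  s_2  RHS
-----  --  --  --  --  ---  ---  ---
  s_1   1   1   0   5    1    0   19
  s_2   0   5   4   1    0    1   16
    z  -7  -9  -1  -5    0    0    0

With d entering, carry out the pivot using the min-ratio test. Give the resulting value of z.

19

Ratio test on column d — row 1: 19/5 = 19/5; row 2: 16/1 = 16. Minimum is 19/5 at row 1 (s_1 leaves); pivot element 5.
Pivot on row 1; the z-row RHS becomes 0 − (-5)·(19/5) = 19.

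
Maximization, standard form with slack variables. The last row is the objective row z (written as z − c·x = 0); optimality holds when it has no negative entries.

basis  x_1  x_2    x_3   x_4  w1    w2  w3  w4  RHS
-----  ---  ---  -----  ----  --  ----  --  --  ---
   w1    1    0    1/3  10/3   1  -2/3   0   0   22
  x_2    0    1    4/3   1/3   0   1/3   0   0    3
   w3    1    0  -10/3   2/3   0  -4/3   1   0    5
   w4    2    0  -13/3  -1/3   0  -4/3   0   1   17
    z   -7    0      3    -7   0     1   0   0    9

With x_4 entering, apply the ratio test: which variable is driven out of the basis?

w1

Column x_4 entries and ratios — w1: 22/(10/3) = 33/5; x_2: 3/(1/3) = 9; w3: 5/(2/3) = 15/2; w4: -1/3 ≤ 0, skip.
Smallest ratio is 33/5 in the row of w1, so w1 leaves.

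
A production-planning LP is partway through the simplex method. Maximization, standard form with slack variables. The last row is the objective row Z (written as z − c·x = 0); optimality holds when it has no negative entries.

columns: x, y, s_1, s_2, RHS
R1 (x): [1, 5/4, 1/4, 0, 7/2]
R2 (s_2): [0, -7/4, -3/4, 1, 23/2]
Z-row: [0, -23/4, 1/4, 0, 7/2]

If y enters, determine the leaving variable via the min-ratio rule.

Column y entries and ratios — x: (7/2)/(5/4) = 14/5; s_2: -7/4 ≤ 0, skip.
Smallest ratio is 14/5 in the row of x, so x leaves.

x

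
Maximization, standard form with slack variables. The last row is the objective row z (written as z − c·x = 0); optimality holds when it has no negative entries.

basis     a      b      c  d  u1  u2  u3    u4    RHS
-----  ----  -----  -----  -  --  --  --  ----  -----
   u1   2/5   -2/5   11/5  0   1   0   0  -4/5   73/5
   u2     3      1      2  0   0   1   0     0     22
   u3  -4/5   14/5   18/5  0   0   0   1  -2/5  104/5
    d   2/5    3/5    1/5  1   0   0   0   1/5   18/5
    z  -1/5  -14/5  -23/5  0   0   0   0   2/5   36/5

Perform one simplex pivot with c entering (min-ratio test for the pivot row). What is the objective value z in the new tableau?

Ratio test on column c — row 1: (73/5)/(11/5) = 73/11; row 2: 22/2 = 11; row 3: (104/5)/(18/5) = 52/9; row 4: (18/5)/(1/5) = 18. Minimum is 52/9 at row 3 (u3 leaves); pivot element 18/5.
Pivot on row 3; the z-row RHS becomes 36/5 − (-23/5)·(52/9) = 304/9.

304/9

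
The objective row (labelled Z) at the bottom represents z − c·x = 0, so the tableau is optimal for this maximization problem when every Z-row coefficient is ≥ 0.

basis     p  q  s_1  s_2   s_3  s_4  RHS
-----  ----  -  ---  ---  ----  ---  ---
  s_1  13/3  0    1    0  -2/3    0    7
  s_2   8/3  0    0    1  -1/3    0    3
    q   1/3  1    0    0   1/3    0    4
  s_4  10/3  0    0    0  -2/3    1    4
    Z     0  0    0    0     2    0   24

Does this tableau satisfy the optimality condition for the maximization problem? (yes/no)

Every Z-row coefficient is ≥ 0, so the tableau is optimal.

yes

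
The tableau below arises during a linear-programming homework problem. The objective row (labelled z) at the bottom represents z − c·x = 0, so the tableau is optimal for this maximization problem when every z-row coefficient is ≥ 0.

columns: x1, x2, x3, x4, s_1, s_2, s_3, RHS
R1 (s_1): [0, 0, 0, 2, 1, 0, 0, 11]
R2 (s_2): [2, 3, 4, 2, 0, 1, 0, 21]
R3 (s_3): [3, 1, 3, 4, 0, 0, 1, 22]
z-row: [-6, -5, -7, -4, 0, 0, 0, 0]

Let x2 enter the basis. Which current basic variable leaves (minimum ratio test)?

Column x2 entries and ratios — s_1: 0 ≤ 0, skip; s_2: 21/3 = 7; s_3: 22/1 = 22.
Smallest ratio is 7 in the row of s_2, so s_2 leaves.

s_2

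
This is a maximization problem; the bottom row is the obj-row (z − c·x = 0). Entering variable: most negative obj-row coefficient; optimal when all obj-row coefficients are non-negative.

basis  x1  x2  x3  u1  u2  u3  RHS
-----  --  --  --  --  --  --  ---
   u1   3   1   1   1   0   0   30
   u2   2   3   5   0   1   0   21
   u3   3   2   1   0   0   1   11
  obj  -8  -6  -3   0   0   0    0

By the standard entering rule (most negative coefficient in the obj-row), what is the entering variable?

Negative obj-row entries: x1: -8, x2: -6, x3: -3.
The most negative is -8 in column x1, so x1 enters.

x1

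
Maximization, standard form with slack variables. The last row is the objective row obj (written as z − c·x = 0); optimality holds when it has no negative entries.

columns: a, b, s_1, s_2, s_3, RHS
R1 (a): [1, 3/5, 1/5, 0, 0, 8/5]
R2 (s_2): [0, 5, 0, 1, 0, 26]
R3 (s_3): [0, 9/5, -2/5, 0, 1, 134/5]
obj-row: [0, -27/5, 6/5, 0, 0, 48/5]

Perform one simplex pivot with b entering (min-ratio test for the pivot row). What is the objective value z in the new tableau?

Ratio test on column b — row 1: (8/5)/(3/5) = 8/3; row 2: 26/5 = 26/5; row 3: (134/5)/(9/5) = 134/9. Minimum is 8/3 at row 1 (a leaves); pivot element 3/5.
Pivot on row 1; the obj-row RHS becomes 48/5 − (-27/5)·(8/3) = 24.

24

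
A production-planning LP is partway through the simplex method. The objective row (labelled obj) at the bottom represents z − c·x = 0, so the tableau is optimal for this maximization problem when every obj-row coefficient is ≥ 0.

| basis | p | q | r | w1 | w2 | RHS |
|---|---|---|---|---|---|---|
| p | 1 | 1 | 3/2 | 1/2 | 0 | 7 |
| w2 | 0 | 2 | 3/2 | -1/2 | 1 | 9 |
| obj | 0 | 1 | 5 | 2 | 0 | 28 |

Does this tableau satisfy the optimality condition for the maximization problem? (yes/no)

Every obj-row coefficient is ≥ 0, so the tableau is optimal.

yes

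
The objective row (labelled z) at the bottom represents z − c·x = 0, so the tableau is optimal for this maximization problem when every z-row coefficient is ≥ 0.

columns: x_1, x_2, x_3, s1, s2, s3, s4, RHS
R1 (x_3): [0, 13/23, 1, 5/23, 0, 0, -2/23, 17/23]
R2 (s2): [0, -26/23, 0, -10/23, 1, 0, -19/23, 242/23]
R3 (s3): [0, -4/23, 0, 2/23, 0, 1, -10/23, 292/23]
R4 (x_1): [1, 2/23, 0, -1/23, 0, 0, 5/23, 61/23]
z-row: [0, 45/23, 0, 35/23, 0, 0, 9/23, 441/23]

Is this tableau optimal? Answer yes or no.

yes

Every z-row coefficient is ≥ 0, so the tableau is optimal.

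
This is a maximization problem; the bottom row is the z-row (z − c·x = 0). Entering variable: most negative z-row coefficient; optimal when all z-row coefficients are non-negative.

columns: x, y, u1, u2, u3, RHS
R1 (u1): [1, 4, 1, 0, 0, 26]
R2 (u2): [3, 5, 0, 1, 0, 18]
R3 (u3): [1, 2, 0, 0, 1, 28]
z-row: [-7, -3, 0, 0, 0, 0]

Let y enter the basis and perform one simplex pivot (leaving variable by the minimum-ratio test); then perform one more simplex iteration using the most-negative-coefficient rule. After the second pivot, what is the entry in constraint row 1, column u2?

-1/3

Ratio test on column y — row 1: 26/4 = 13/2; row 2: 18/5 = 18/5; row 3: 28/2 = 14. Minimum is 18/5 at row 2 (u2 leaves); pivot element 5.
Divide row 2 by 5; eliminate column y from the other rows.
Second iteration: most negative z-row entry is -26/5 in column x, so x enters.
Ratio test on column x — row 1: entry -7/5 ≤ 0; row 2: (18/5)/(3/5) = 6; row 3: entry -1/5 ≤ 0. Minimum is 6 at row 2 (y leaves); pivot element 3/5.
Divide row 2 by 3/5; eliminate column x from the other rows.
After both pivots, the entry at constraint row 1, column u2 is -1/3.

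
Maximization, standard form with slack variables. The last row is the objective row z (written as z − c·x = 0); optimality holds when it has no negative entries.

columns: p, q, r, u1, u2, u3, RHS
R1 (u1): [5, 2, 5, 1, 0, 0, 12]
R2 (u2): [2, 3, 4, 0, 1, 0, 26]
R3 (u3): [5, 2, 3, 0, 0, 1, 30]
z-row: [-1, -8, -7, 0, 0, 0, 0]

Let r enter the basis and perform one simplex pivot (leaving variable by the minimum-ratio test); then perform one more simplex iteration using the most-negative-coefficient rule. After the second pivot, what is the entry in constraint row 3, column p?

Ratio test on column r — row 1: 12/5 = 12/5; row 2: 26/4 = 13/2; row 3: 30/3 = 10. Minimum is 12/5 at row 1 (u1 leaves); pivot element 5.
Divide row 1 by 5; eliminate column r from the other rows.
Second iteration: most negative z-row entry is -26/5 in column q, so q enters.
Ratio test on column q — row 1: (12/5)/(2/5) = 6; row 2: (82/5)/(7/5) = 82/7; row 3: (114/5)/(4/5) = 57/2. Minimum is 6 at row 1 (r leaves); pivot element 2/5.
Divide row 1 by 2/5; eliminate column q from the other rows.
After both pivots, the entry at constraint row 3, column p is 0.

0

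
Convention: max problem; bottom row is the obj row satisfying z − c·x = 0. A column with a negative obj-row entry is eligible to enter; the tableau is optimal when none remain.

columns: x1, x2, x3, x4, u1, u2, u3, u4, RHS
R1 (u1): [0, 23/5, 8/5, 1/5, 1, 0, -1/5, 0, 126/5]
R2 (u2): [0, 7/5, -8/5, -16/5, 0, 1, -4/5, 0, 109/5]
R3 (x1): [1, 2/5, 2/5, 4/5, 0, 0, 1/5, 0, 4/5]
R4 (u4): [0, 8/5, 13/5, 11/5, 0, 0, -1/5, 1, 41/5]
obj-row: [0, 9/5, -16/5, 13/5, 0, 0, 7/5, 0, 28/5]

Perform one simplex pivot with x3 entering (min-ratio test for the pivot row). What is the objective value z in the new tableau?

12

Ratio test on column x3 — row 1: (126/5)/(8/5) = 63/4; row 2: entry -8/5 ≤ 0; row 3: (4/5)/(2/5) = 2; row 4: (41/5)/(13/5) = 41/13. Minimum is 2 at row 3 (x1 leaves); pivot element 2/5.
Pivot on row 3; the obj-row RHS becomes 28/5 − (-16/5)·2 = 12.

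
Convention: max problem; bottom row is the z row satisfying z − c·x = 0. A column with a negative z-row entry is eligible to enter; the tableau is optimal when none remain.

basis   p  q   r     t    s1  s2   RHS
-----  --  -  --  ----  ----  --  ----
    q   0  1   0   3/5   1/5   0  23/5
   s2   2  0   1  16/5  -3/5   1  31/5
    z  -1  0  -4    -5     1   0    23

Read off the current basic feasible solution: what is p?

p is not in the basis, so in the current basic feasible solution p = 0.

0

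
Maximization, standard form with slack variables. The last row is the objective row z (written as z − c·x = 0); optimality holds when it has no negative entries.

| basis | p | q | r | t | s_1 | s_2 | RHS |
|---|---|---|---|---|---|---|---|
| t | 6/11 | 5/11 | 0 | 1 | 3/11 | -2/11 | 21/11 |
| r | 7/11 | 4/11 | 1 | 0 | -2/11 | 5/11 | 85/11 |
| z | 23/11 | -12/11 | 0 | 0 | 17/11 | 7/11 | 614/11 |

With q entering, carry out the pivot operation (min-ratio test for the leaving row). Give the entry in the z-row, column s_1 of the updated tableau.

11/5

Ratio test on column q — row 1: (21/11)/(5/11) = 21/5; row 2: (85/11)/(4/11) = 85/4. Minimum is 21/5 at row 1 (t leaves); pivot element 5/11.
Divide row 1 by 5/11; eliminate column q from the other rows.
z-row update in column s_1: 17/11 − (-12/11)·(3/5) = 11/5.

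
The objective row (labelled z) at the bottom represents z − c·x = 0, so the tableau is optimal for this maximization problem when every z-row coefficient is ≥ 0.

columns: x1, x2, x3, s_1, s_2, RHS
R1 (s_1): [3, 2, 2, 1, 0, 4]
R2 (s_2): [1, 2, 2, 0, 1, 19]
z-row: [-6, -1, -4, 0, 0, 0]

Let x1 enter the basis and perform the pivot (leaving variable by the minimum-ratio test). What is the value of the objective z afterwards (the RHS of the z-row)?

Ratio test on column x1 — row 1: 4/3 = 4/3; row 2: 19/1 = 19. Minimum is 4/3 at row 1 (s_1 leaves); pivot element 3.
Pivot on row 1; the z-row RHS becomes 0 − (-6)·(4/3) = 8.

8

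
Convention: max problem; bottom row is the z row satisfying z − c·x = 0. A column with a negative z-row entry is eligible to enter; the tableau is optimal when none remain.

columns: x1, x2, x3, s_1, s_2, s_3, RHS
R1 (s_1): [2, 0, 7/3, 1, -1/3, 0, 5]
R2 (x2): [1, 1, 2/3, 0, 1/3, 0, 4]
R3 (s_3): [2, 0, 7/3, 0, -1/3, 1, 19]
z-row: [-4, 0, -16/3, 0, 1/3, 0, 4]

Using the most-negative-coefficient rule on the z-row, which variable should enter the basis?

Negative z-row entries: x1: -4, x3: -16/3.
The most negative is -16/3 in column x3, so x3 enters.

x3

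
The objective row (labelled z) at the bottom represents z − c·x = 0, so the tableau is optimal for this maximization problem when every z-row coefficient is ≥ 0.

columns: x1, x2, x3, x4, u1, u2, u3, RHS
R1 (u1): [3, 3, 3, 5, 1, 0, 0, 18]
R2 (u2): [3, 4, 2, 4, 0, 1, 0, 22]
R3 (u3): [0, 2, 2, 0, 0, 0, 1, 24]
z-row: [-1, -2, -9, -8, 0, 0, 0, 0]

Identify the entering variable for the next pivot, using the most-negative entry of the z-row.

Negative z-row entries: x1: -1, x2: -2, x3: -9, x4: -8.
The most negative is -9 in column x3, so x3 enters.

x3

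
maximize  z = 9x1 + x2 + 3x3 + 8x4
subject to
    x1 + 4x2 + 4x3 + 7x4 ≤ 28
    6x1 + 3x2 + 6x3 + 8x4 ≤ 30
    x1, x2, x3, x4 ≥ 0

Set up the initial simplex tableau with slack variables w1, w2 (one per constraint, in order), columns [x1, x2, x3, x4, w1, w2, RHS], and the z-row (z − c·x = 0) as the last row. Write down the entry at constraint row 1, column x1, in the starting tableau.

Constraint 1 has coefficient 1 on x1.

1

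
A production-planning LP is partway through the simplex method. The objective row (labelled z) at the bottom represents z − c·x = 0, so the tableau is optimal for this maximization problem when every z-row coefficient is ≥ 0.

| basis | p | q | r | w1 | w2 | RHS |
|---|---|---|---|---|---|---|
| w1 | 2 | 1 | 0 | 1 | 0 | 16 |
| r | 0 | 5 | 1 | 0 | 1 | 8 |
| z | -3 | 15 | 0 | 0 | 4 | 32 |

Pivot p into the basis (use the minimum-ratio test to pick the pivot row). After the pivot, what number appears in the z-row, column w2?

4

Ratio test on column p — row 1: 16/2 = 8; row 2: entry 0 ≤ 0. Minimum is 8 at row 1 (w1 leaves); pivot element 2.
Divide row 1 by 2; eliminate column p from the other rows.
z-row update in column w2: 4 − (-3)·0 = 4.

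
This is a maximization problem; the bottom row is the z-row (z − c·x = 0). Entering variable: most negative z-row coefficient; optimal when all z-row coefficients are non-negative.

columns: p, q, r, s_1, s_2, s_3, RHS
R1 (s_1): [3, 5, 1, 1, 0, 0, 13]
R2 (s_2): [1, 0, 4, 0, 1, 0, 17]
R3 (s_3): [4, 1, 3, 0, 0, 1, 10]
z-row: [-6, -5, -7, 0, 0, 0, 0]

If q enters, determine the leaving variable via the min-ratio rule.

Column q entries and ratios — s_1: 13/5 = 13/5; s_2: 0 ≤ 0, skip; s_3: 10/1 = 10.
Smallest ratio is 13/5 in the row of s_1, so s_1 leaves.

s_1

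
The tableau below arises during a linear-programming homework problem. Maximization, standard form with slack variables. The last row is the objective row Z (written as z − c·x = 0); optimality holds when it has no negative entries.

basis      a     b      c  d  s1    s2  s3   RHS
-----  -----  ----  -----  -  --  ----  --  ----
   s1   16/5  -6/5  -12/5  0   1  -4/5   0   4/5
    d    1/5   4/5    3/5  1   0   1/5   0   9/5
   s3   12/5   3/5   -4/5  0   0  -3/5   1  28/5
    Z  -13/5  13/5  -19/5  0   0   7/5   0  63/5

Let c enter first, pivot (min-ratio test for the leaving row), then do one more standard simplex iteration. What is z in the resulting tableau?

80/3

Ratio test on column c — row 1: entry -12/5 ≤ 0; row 2: (9/5)/(3/5) = 3; row 3: entry -4/5 ≤ 0. Minimum is 3 at row 2 (d leaves); pivot element 3/5.
Pivot on row 2; the Z-row RHS becomes 63/5 − (-19/5)·3 = 24.
Next entering variable (most negative Z-row entry -4/3): a.
Ratio test on column a — row 1: 8/4 = 2; row 2: 3/(1/3) = 9; row 3: 8/(8/3) = 3. Minimum is 2 at row 1 (s1 leaves); pivot element 4.
After the second pivot the Z-row RHS is 24 − (-4/3)·2 = 80/3.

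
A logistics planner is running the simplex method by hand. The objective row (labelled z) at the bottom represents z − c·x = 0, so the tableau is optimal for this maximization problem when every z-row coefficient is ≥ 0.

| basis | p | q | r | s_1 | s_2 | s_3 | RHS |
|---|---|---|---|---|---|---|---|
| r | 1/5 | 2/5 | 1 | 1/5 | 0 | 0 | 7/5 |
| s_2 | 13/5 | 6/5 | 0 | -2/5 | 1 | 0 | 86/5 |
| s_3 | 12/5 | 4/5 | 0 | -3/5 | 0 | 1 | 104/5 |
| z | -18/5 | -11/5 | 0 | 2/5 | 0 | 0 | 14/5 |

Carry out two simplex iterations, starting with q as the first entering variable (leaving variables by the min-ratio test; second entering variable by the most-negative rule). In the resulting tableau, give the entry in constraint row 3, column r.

1

Ratio test on column q — row 1: (7/5)/(2/5) = 7/2; row 2: (86/5)/(6/5) = 43/3; row 3: (104/5)/(4/5) = 26. Minimum is 7/2 at row 1 (r leaves); pivot element 2/5.
Divide row 1 by 2/5; eliminate column q from the other rows.
Second iteration: most negative z-row entry is -5/2 in column p, so p enters.
Ratio test on column p — row 1: (7/2)/(1/2) = 7; row 2: 13/2 = 13/2; row 3: 18/2 = 9. Minimum is 13/2 at row 2 (s_2 leaves); pivot element 2.
Divide row 2 by 2; eliminate column p from the other rows.
After both pivots, the entry at constraint row 3, column r is 1.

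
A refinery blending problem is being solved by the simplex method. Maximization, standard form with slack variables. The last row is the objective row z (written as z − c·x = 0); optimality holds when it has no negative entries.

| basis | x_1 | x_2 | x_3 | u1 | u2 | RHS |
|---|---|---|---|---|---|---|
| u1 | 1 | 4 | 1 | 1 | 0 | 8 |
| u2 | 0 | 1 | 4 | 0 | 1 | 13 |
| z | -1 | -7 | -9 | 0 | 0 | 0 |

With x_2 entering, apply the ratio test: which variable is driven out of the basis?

Column x_2 entries and ratios — u1: 8/4 = 2; u2: 13/1 = 13.
Smallest ratio is 2 in the row of u1, so u1 leaves.

u1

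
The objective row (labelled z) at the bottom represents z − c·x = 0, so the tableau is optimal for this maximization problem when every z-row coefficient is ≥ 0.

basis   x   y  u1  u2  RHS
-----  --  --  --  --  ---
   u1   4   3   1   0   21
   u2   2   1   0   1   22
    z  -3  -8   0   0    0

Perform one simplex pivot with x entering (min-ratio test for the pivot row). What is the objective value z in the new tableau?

Ratio test on column x — row 1: 21/4 = 21/4; row 2: 22/2 = 11. Minimum is 21/4 at row 1 (u1 leaves); pivot element 4.
Pivot on row 1; the z-row RHS becomes 0 − (-3)·(21/4) = 63/4.

63/4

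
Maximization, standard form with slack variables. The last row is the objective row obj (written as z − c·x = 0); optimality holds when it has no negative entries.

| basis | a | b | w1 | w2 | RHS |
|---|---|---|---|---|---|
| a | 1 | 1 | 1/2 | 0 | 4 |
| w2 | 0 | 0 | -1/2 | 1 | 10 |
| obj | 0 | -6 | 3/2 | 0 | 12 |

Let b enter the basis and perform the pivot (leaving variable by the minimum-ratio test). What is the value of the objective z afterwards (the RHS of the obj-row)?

Ratio test on column b — row 1: 4/1 = 4; row 2: entry 0 ≤ 0. Minimum is 4 at row 1 (a leaves); pivot element 1.
Pivot on row 1; the obj-row RHS becomes 12 − (-6)·4 = 36.

36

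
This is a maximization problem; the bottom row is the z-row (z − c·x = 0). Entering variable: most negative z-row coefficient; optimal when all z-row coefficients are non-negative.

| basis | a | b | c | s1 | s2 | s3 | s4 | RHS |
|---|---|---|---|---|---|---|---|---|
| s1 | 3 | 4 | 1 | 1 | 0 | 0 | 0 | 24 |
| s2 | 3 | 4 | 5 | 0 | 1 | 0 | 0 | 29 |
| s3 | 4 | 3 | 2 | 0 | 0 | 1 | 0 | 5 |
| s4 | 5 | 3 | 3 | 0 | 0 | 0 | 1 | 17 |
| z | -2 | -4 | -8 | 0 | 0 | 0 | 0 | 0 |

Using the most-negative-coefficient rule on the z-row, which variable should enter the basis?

Negative z-row entries: a: -2, b: -4, c: -8.
The most negative is -8 in column c, so c enters.

c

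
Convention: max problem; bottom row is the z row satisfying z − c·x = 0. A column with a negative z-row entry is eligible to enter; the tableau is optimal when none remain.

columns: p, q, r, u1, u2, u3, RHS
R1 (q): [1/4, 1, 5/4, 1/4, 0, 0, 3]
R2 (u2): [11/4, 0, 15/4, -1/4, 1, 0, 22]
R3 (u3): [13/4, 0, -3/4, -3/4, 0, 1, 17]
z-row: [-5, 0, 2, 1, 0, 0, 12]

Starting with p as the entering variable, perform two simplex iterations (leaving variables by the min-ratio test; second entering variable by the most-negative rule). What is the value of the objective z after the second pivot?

Ratio test on column p — row 1: 3/(1/4) = 12; row 2: 22/(11/4) = 8; row 3: 17/(13/4) = 68/13. Minimum is 68/13 at row 3 (u3 leaves); pivot element 13/4.
Pivot on row 3; the z-row RHS becomes 12 − (-5)·(68/13) = 496/13.
Next entering variable (most negative z-row entry -2/13): u1.
Ratio test on column u1 — row 1: (22/13)/(4/13) = 11/2; row 2: (99/13)/(5/13) = 99/5; row 3: entry -3/13 ≤ 0. Minimum is 11/2 at row 1 (q leaves); pivot element 4/13.
After the second pivot the z-row RHS is 496/13 − (-2/13)·(11/2) = 39.

39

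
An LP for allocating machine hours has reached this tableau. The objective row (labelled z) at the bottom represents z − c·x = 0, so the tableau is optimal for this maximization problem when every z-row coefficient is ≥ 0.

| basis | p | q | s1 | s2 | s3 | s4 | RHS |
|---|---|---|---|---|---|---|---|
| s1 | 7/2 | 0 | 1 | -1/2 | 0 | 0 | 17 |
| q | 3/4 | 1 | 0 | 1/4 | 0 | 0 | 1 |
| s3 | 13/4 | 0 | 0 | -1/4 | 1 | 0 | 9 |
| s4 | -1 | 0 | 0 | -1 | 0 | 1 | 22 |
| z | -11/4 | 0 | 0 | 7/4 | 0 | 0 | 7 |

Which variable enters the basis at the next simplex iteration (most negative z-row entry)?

Negative z-row entries: p: -11/4.
The most negative is -11/4 in column p, so p enters.

p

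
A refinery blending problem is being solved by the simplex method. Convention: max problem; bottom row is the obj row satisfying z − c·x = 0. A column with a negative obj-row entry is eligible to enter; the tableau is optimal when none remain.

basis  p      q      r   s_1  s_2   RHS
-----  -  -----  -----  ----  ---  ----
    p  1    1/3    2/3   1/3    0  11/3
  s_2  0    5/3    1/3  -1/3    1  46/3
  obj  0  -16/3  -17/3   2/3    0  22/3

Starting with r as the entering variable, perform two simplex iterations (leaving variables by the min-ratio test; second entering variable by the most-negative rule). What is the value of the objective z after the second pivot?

61

Ratio test on column r — row 1: (11/3)/(2/3) = 11/2; row 2: (46/3)/(1/3) = 46. Minimum is 11/2 at row 1 (p leaves); pivot element 2/3.
Pivot on row 1; the obj-row RHS becomes 22/3 − (-17/3)·(11/2) = 77/2.
Next entering variable (most negative obj-row entry -5/2): q.
Ratio test on column q — row 1: (11/2)/(1/2) = 11; row 2: (27/2)/(3/2) = 9. Minimum is 9 at row 2 (s_2 leaves); pivot element 3/2.
After the second pivot the obj-row RHS is 77/2 − (-5/2)·9 = 61.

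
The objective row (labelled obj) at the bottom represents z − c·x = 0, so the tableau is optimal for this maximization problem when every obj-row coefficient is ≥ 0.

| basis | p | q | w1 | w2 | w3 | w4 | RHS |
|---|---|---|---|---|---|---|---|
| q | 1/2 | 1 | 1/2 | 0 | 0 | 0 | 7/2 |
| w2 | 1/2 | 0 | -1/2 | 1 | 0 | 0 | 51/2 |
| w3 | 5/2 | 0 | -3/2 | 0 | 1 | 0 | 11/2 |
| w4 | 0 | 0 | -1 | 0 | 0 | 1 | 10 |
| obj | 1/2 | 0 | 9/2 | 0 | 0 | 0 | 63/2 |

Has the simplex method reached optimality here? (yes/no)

yes

Every obj-row coefficient is ≥ 0, so the tableau is optimal.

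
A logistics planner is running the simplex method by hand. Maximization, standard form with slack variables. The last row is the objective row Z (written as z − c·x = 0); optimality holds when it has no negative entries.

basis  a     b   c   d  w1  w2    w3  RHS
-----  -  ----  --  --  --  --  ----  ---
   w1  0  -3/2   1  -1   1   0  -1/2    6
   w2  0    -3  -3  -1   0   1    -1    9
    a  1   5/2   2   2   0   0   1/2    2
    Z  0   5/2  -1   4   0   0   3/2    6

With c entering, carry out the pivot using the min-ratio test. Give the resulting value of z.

7

Ratio test on column c — row 1: 6/1 = 6; row 2: entry -3 ≤ 0; row 3: 2/2 = 1. Minimum is 1 at row 3 (a leaves); pivot element 2.
Pivot on row 3; the Z-row RHS becomes 6 − (-1)·1 = 7.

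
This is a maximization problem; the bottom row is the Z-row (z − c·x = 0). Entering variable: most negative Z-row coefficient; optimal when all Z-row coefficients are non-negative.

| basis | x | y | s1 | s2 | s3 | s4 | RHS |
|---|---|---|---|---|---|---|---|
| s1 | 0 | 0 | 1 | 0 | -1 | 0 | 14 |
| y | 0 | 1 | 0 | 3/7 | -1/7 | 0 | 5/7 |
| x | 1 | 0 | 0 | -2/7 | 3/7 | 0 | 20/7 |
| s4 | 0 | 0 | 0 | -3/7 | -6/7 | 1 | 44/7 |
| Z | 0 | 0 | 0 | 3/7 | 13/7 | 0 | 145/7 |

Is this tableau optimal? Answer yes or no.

Every Z-row coefficient is ≥ 0, so the tableau is optimal.

yes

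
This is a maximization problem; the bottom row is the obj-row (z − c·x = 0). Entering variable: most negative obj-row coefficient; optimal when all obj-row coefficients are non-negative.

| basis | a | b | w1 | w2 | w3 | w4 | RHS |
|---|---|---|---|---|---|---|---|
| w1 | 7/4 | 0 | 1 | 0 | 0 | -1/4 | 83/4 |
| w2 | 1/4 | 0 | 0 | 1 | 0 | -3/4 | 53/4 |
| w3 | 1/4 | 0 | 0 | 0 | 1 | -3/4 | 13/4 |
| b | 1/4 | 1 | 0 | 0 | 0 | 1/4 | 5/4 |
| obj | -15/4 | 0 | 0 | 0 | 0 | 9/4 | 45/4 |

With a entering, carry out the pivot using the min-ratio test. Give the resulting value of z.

30

Ratio test on column a — row 1: (83/4)/(7/4) = 83/7; row 2: (53/4)/(1/4) = 53; row 3: (13/4)/(1/4) = 13; row 4: (5/4)/(1/4) = 5. Minimum is 5 at row 4 (b leaves); pivot element 1/4.
Pivot on row 4; the obj-row RHS becomes 45/4 − (-15/4)·5 = 30.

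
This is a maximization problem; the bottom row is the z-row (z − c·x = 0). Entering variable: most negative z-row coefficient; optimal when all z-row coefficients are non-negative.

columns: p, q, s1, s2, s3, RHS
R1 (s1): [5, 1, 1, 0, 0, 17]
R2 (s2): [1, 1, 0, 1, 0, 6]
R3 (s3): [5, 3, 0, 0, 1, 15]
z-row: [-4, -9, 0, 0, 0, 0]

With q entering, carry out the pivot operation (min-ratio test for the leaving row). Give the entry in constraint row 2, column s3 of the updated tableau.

Ratio test on column q — row 1: 17/1 = 17; row 2: 6/1 = 6; row 3: 15/3 = 5. Minimum is 5 at row 3 (s3 leaves); pivot element 3.
Divide row 3 by 3; eliminate column q from the other rows.
Row 2 update in column s3: 0 − 1·(1/3) = -1/3.

-1/3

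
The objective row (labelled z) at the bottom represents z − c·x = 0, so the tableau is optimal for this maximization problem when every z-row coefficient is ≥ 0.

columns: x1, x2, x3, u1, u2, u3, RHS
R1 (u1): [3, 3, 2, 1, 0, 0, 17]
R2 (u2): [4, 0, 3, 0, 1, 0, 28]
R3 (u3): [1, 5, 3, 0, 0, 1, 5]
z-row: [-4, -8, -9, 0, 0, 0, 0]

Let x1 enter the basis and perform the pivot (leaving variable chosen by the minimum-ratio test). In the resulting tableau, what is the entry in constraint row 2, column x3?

-9

Ratio test on column x1 — row 1: 17/3 = 17/3; row 2: 28/4 = 7; row 3: 5/1 = 5. Minimum is 5 at row 3 (u3 leaves); pivot element 1.
Divide row 3 by 1; eliminate column x1 from the other rows.
Row 2 update in column x3: 3 − 4·3 = -9.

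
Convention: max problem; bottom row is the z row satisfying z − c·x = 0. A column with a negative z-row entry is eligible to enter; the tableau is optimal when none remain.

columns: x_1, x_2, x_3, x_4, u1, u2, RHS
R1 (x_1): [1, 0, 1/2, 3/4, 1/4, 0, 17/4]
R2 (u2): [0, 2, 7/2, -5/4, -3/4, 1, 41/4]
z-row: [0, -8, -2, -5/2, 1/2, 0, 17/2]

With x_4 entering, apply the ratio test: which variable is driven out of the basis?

x_1

Column x_4 entries and ratios — x_1: (17/4)/(3/4) = 17/3; u2: -5/4 ≤ 0, skip.
Smallest ratio is 17/3 in the row of x_1, so x_1 leaves.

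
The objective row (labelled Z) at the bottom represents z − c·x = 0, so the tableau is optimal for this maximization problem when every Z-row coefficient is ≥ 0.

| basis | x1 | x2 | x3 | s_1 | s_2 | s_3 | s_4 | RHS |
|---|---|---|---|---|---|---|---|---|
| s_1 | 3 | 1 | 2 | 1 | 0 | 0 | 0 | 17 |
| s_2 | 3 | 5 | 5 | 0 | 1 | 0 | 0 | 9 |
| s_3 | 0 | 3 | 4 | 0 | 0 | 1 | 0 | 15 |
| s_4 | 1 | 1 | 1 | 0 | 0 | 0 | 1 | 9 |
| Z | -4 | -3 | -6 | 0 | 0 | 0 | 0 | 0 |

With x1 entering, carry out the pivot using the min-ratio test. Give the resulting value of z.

Ratio test on column x1 — row 1: 17/3 = 17/3; row 2: 9/3 = 3; row 3: entry 0 ≤ 0; row 4: 9/1 = 9. Minimum is 3 at row 2 (s_2 leaves); pivot element 3.
Pivot on row 2; the Z-row RHS becomes 0 − (-4)·3 = 12.

12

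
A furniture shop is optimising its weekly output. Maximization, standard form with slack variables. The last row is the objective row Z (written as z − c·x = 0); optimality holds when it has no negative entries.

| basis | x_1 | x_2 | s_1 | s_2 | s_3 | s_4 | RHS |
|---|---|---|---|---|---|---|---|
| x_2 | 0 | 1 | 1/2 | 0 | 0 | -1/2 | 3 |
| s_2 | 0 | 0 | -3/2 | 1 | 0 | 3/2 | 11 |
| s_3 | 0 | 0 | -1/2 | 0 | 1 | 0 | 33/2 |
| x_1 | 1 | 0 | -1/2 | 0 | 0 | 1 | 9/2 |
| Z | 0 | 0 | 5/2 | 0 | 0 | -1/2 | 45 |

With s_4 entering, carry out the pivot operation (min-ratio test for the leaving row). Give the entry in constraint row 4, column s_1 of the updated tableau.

Ratio test on column s_4 — row 1: entry -1/2 ≤ 0; row 2: 11/(3/2) = 22/3; row 3: entry 0 ≤ 0; row 4: (9/2)/1 = 9/2. Minimum is 9/2 at row 4 (x_1 leaves); pivot element 1.
Divide row 4 by 1; eliminate column s_4 from the other rows.
In the new row 4, the s_1 entry is the old entry divided by the pivot: (-1/2)/1 = -1/2.

-1/2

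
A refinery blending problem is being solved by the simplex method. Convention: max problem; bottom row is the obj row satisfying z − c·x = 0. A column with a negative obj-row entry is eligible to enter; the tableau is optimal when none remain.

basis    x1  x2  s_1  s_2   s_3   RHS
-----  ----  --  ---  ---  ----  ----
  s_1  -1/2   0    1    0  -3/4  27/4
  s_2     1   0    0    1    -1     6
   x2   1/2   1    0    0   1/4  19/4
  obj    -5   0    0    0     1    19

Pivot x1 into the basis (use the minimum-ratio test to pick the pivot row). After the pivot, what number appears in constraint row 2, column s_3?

Ratio test on column x1 — row 1: entry -1/2 ≤ 0; row 2: 6/1 = 6; row 3: (19/4)/(1/2) = 19/2. Minimum is 6 at row 2 (s_2 leaves); pivot element 1.
Divide row 2 by 1; eliminate column x1 from the other rows.
In the new row 2, the s_3 entry is the old entry divided by the pivot: (-1)/1 = -1.

-1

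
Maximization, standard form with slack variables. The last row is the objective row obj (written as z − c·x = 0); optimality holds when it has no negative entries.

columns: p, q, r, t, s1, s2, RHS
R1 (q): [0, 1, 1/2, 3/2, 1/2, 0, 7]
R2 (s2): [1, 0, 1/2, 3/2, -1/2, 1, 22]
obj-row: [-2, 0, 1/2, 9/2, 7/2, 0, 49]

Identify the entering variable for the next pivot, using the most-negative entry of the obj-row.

Negative obj-row entries: p: -2.
The most negative is -2 in column p, so p enters.

p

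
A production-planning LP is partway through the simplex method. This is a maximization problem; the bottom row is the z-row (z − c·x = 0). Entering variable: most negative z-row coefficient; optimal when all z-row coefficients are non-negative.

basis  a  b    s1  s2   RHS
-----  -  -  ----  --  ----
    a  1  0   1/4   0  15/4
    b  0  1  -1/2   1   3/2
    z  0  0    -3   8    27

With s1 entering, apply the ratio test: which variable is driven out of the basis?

Column s1 entries and ratios — a: (15/4)/(1/4) = 15; b: -1/2 ≤ 0, skip.
Smallest ratio is 15 in the row of a, so a leaves.

a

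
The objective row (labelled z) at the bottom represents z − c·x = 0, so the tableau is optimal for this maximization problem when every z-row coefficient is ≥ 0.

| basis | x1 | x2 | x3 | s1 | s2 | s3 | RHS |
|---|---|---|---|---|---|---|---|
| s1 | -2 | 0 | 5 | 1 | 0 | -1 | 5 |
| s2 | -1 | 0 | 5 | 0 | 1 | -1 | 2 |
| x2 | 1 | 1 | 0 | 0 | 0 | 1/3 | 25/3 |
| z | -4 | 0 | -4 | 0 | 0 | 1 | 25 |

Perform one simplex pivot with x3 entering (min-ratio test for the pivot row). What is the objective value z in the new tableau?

Ratio test on column x3 — row 1: 5/5 = 1; row 2: 2/5 = 2/5; row 3: entry 0 ≤ 0. Minimum is 2/5 at row 2 (s2 leaves); pivot element 5.
Pivot on row 2; the z-row RHS becomes 25 − (-4)·(2/5) = 133/5.

133/5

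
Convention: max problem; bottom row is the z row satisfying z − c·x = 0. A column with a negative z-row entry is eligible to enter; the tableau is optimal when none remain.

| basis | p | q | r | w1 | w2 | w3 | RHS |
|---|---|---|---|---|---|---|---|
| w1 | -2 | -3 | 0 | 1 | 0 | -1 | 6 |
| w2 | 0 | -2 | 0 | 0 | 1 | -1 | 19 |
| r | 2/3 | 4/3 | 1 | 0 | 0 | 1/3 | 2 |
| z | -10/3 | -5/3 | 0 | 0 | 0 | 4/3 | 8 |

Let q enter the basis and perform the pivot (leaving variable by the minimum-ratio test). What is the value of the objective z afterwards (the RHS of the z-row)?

21/2

Ratio test on column q — row 1: entry -3 ≤ 0; row 2: entry -2 ≤ 0; row 3: 2/(4/3) = 3/2. Minimum is 3/2 at row 3 (r leaves); pivot element 4/3.
Pivot on row 3; the z-row RHS becomes 8 − (-5/3)·(3/2) = 21/2.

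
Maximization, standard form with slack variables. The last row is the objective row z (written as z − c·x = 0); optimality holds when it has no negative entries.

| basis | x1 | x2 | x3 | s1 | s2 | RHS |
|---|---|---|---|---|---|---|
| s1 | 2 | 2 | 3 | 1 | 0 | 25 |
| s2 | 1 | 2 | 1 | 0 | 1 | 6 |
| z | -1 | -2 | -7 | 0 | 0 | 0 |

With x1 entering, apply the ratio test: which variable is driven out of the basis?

Column x1 entries and ratios — s1: 25/2 = 25/2; s2: 6/1 = 6.
Smallest ratio is 6 in the row of s2, so s2 leaves.

s2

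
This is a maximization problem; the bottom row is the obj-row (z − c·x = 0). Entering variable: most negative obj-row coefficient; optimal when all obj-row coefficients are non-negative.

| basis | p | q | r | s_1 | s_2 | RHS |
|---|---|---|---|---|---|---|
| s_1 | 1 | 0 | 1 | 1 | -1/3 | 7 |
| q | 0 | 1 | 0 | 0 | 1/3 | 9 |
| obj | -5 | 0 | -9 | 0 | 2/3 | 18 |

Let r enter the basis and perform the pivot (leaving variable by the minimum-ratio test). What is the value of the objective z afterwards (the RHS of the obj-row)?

Ratio test on column r — row 1: 7/1 = 7; row 2: entry 0 ≤ 0. Minimum is 7 at row 1 (s_1 leaves); pivot element 1.
Pivot on row 1; the obj-row RHS becomes 18 − (-9)·7 = 81.

81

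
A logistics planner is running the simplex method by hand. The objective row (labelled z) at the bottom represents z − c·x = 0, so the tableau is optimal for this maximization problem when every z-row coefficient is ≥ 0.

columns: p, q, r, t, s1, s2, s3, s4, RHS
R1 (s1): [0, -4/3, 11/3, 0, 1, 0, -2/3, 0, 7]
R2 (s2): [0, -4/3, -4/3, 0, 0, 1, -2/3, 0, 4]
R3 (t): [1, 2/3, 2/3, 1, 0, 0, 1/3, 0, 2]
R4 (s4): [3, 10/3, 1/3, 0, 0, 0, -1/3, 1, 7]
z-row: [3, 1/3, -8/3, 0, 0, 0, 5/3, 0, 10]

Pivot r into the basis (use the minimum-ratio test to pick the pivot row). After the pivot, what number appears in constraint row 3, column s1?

Ratio test on column r — row 1: 7/(11/3) = 21/11; row 2: entry -4/3 ≤ 0; row 3: 2/(2/3) = 3; row 4: 7/(1/3) = 21. Minimum is 21/11 at row 1 (s1 leaves); pivot element 11/3.
Divide row 1 by 11/3; eliminate column r from the other rows.
Row 3 update in column s1: 0 − (2/3)·(3/11) = -2/11.

-2/11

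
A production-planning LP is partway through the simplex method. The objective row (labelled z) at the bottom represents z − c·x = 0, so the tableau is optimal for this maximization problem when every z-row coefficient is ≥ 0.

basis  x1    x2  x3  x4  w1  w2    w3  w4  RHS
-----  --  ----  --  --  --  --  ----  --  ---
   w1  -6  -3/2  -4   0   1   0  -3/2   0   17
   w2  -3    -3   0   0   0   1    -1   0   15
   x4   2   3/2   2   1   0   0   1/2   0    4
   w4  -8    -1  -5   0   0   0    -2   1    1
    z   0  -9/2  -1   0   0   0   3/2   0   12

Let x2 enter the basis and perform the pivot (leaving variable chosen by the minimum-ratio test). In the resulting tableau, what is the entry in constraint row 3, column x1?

4/3

Ratio test on column x2 — row 1: entry -3/2 ≤ 0; row 2: entry -3 ≤ 0; row 3: 4/(3/2) = 8/3; row 4: entry -1 ≤ 0. Minimum is 8/3 at row 3 (x4 leaves); pivot element 3/2.
Divide row 3 by 3/2; eliminate column x2 from the other rows.
In the new row 3, the x1 entry is the old entry divided by the pivot: 2/(3/2) = 4/3.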